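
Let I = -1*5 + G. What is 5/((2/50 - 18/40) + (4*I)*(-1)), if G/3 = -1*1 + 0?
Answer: 500/3159 ≈ 0.15828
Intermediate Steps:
G = -3 (G = 3*(-1*1 + 0) = 3*(-1 + 0) = 3*(-1) = -3)
I = -8 (I = -1*5 - 3 = -5 - 3 = -8)
5/((2/50 - 18/40) + (4*I)*(-1)) = 5/((2/50 - 18/40) + (4*(-8))*(-1)) = 5/((2*(1/50) - 18*1/40) - 32*(-1)) = 5/((1/25 - 9/20) + 32) = 5/(-41/100 + 32) = 5/(3159/100) = 5*(100/3159) = 500/3159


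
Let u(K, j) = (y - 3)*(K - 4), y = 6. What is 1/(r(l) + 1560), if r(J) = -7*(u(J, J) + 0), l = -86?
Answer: 1/3450 ≈ 0.00028986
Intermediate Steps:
u(K, j) = -12 + 3*K (u(K, j) = (6 - 3)*(K - 4) = 3*(-4 + K) = -12 + 3*K)
r(J) = 84 - 21*J (r(J) = -7*((-12 + 3*J) + 0) = -7*(-12 + 3*J) = 84 - 21*J)
1/(r(l) + 1560) = 1/((84 - 21*(-86)) + 1560) = 1/((84 + 1806) + 1560) = 1/(1890 + 1560) = 1/3450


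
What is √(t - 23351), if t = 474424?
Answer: √451073 ≈ 671.62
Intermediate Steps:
√(t - 23351) = √(474424 - 23351) = √451073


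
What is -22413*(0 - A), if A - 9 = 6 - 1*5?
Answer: 224130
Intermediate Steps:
A = 10 (A = 9 + (6 - 1*5) = 9 + (6 - 5) = 9 + 1 = 10)
-22413*(0 - A) = -22413*(0 - 1*10) = -22413*(0 - 10) = -22413*(-10) = 224130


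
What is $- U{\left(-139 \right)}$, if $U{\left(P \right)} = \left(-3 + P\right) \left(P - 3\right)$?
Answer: $-20164$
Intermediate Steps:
$U{\left(P \right)} = \left(-3 + P\right)^{2}$ ($U{\left(P \right)} = \left(-3 + P\right) \left(P - 3\right) = \left(-3 + P\right) \left(-3 + P\right) = \left(-3 + P\right)^{2}$)
$- U{\left(-139 \right)} = - \left(-3 - 139\right)^{2} = - \left(-142\right)^{2} = \left(-1\right) 20164 = -20164$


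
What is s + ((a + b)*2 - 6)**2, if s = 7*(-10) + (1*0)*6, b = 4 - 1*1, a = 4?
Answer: -6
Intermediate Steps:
b = 3 (b = 4 - 1 = 3)
s = -70 (s = -70 + 0*6 = -70 + 0 = -70)
s + ((a + b)*2 - 6)**2 = -70 + ((4 + 3)*2 - 6)**2 = -70 + (7*2 - 6)**2 = -70 + (14 - 6)**2 = -70 + 8**2 = -70 + 64 = -6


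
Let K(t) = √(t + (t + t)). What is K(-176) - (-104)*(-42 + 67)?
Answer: 2600 + 4*I*√33 ≈ 2600.0 + 22.978*I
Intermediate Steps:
K(t) = √3*√t (K(t) = √(t + 2*t) = √(3*t) = √3*√t)
K(-176) - (-104)*(-42 + 67) = √3*√(-176) - (-104)*(-42 + 67) = √3*(4*I*√11) - (-104)*25 = 4*I*√33 - 1*(-2600) = 4*I*√33 + 2600 = 2600 + 4*I*√33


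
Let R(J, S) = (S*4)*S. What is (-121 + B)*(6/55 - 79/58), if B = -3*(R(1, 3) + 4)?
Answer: 963277/3190 ≈ 301.97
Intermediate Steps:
R(J, S) = 4*S² (R(J, S) = (4*S)*S = 4*S²)
B = -120 (B = -3*(4*3² + 4) = -3*(4*9 + 4) = -3*(36 + 4) = -3*40 = -120)
(-121 + B)*(6/55 - 79/58) = (-121 - 120)*(6/55 - 79/58) = -241*(6*(1/55) - 79*1/58) = -241*(6/55 - 79/58) = -241*(-3997/3190) = 963277/3190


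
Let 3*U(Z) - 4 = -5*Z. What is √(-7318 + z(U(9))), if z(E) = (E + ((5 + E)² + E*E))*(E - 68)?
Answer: 2*I*√558687/9 ≈ 166.1*I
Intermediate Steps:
U(Z) = 4/3 - 5*Z/3 (U(Z) = 4/3 + (-5*Z)/3 = 4/3 - 5*Z/3)
z(E) = (-68 + E)*(E + E² + (5 + E)²) (z(E) = (E + ((5 + E)² + E²))*(-68 + E) = (E + (E² + (5 + E)²))*(-68 + E) = (E + E² + (5 + E)²)*(-68 + E) = (-68 + E)*(E + E² + (5 + E)²))
√(-7318 + z(U(9))) = √(-7318 + (-1700 - 723*(4/3 - 5/3*9) - 125*(4/3 - 5/3*9)² + 2*(4/3 - 5/3*9)³)) = √(-7318 + (-1700 - 723*(4/3 - 15) - 125*(4/3 - 15)² + 2*(4/3 - 15)³)) = √(-7318 + (-1700 - 723*(-41/3) - 125*(-41/3)² + 2*(-41/3)³)) = √(-7318 + (-1700 + 9881 - 125*1681/9 + 2*(-68921/27))) = √(-7318 + (-1700 + 9881 - 210125/9 - 137842/27)) = √(-7318 - 547330/27) = √(-744916/27) = 2*I*√558687/9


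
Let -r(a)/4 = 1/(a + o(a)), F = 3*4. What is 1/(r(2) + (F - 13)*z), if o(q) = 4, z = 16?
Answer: -3/50 ≈ -0.060000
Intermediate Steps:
F = 12
r(a) = -4/(4 + a) (r(a) = -4/(a + 4) = -4/(4 + a))
1/(r(2) + (F - 13)*z) = 1/(-4/(4 + 2) + (12 - 13)*16) = 1/(-4/6 - 1*16) = 1/(-4*⅙ - 16) = 1/(-⅔ - 16) = 1/(-50/3) = -3/50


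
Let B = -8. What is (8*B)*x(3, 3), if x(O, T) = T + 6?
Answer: -576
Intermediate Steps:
x(O, T) = 6 + T
(8*B)*x(3, 3) = (8*(-8))*(6 + 3) = -64*9 = -576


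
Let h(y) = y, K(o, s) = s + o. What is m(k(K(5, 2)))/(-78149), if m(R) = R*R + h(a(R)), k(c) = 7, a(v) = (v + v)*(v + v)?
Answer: -245/78149 ≈ -0.0031350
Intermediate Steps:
K(o, s) = o + s
a(v) = 4*v² (a(v) = (2*v)*(2*v) = 4*v²)
m(R) = 5*R² (m(R) = R*R + 4*R² = R² + 4*R² = 5*R²)
m(k(K(5, 2)))/(-78149) = (5*7²)/(-78149) = (5*49)*(-1/78149) = 245*(-1/78149) = -245/78149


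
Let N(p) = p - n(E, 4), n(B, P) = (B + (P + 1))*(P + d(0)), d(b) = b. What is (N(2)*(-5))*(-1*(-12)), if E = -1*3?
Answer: 360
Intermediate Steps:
E = -3
n(B, P) = P*(1 + B + P) (n(B, P) = (B + (P + 1))*(P + 0) = (B + (1 + P))*P = (1 + B + P)*P = P*(1 + B + P))
N(p) = -8 + p (N(p) = p - 4*(1 - 3 + 4) = p - 4*2 = p - 1*8 = p - 8 = -8 + p)
(N(2)*(-5))*(-1*(-12)) = ((-8 + 2)*(-5))*(-1*(-12)) = -6*(-5)*12 = 30*12 = 360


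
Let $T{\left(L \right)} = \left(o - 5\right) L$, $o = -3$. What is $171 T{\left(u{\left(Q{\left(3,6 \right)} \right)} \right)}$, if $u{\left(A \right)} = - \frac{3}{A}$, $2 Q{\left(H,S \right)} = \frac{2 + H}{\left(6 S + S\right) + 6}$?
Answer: $\frac{393984}{5} \approx 78797.0$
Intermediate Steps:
$Q{\left(H,S \right)} = \frac{2 + H}{2 \left(6 + 7 S\right)}$ ($Q{\left(H,S \right)} = \frac{\left(2 + H\right) \frac{1}{\left(6 S + S\right) + 6}}{2} = \frac{\left(2 + H\right) \frac{1}{7 S + 6}}{2} = \frac{\left(2 + H\right) \frac{1}{6 + 7 S}}{2} = \frac{\frac{1}{6 + 7 S} \left(2 + H\right)}{2} = \frac{2 + H}{2 \left(6 + 7 S\right)}$)
$T{\left(L \right)} = - 8 L$ ($T{\left(L \right)} = \left(-3 - 5\right) L = - 8 L$)
$171 T{\left(u{\left(Q{\left(3,6 \right)} \right)} \right)} = 171 \left(- 8 \left(- \frac{3}{\frac{1}{2} \frac{1}{6 + 7 \cdot 6} \left(2 + 3\right)}\right)\right) = 171 \left(- 8 \left(- \frac{3}{\frac{1}{2} \frac{1}{6 + 42} \cdot 5}\right)\right) = 171 \left(- 8 \left(- \frac{3}{\frac{1}{2} \cdot \frac{1}{48} \cdot 5}\right)\right) = 171 \left(- 8 \left(- \frac{3}{\frac{5}{96}}\right)\right) = 171 \left(- 8 \left(\left(-3\right) \frac{96}{5}\right)\right) = 171 \left(\left(-8\right) \left(- \frac{288}{5}\right)\right) = 171 \cdot \frac{2304}{5} = \frac{393984}{5}$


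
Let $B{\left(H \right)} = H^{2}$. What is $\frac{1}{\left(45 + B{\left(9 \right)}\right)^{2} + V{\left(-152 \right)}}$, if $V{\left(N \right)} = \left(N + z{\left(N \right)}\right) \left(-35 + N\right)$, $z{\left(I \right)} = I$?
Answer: $\frac{1}{72724} \approx 1.3751 \cdot 10^{-5}$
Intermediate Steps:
$V{\left(N \right)} = 2 N \left(-35 + N\right)$ ($V{\left(N \right)} = \left(N + N\right) \left(-35 + N\right) = 2 N \left(-35 + N\right)$)
$\frac{1}{\left(45 + B{\left(9 \right)}\right)^{2} + V{\left(-152 \right)}} = \frac{1}{\left(45 + 9^{2}\right)^{2} + 2 \left(-152\right) \left(-35 - 152\right)} = \frac{1}{\left(45 + 81\right)^{2} + 2 \left(-152\right) \left(-187\right)} = \frac{1}{126^{2} + 56848} = \frac{1}{15876 + 56848} = \frac{1}{72724}$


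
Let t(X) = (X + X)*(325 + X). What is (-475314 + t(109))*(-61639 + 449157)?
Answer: -147528877636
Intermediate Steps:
t(X) = 2*X*(325 + X) (t(X) = (2*X)*(325 + X) = 2*X*(325 + X))
(-475314 + t(109))*(-61639 + 449157) = (-475314 + 2*109*(325 + 109))*(-61639 + 449157) = (-475314 + 2*109*434)*387518 = (-475314 + 94612)*387518 = -380702*387518 = -147528877636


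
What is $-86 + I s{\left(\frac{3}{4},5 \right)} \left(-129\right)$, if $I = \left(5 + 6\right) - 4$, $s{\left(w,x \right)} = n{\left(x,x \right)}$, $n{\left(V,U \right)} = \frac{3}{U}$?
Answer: $- \frac{3139}{5} \approx -627.8$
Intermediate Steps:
$s{\left(w,x \right)} = \frac{3}{x}$
$I = 7$ ($I = 11 - 4 = 7$)
$-86 + I s{\left(\frac{3}{4},5 \right)} \left(-129\right) = -86 + 7 \cdot \frac{3}{5} \left(-129\right) = -86 + \frac{21}{5} \left(-129\right) = -86 - \frac{2709}{5} = - \frac{3139}{5}$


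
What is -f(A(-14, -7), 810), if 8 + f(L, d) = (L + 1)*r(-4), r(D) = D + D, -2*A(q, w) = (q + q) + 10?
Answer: 88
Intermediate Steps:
A(q, w) = -5 - q (A(q, w) = -((q + q) + 10)/2 = -(2*q + 10)/2 = -(10 + 2*q)/2 = -5 - q)
r(D) = 2*D
f(L, d) = -16 - 8*L (f(L, d) = -8 + (L + 1)*(2*(-4)) = -8 + (1 + L)*(-8) = -8 + (-8 - 8*L) = -16 - 8*L)
-f(A(-14, -7), 810) = -(-16 - 8*(-5 - 1*(-14))) = -(-16 - 8*(-5 + 14)) = -(-16 - 8*9) = -(-16 - 72) = -1*(-88) = 88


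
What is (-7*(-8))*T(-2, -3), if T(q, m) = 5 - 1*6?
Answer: -56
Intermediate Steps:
T(q, m) = -1 (T(q, m) = 5 - 6 = -1)
(-7*(-8))*T(-2, -3) = -7*(-8)*(-1) = 56*(-1) = -56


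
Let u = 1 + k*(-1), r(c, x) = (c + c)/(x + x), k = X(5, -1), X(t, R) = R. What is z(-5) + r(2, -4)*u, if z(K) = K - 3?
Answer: -9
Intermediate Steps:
k = -1
r(c, x) = c/x (r(c, x) = (2*c)/((2*x)) = (2*c)*(1/(2*x)) = c/x)
z(K) = -3 + K
u = 2 (u = 1 - 1*(-1) = 1 + 1 = 2)
z(-5) + r(2, -4)*u = (-3 - 5) + (2/(-4))*2 = -8 + (2*(-1/4))*2 = -8 - 1/2*2 = -8 - 1 = -9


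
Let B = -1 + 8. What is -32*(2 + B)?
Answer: -288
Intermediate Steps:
B = 7
-32*(2 + B) = -32*(2 + 7) = -32*9 = -288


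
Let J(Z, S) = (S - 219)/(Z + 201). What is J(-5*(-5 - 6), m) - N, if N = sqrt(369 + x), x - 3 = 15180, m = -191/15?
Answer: -869/960 - 72*sqrt(3) ≈ -125.61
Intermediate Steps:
m = -191/15 (m = -191*1/15 = -191/15 ≈ -12.733)
x = 15183 (x = 3 + 15180 = 15183)
N = 72*sqrt(3) (N = sqrt(369 + 15183) = sqrt(15552) = 72*sqrt(3) ≈ 124.71)
J(Z, S) = (-219 + S)/(201 + Z)
J(-5*(-5 - 6), m) - N = (-219 - 191/15)/(201 - 5*(-5 - 6)) - 72*sqrt(3) = -3476/15/(201 - 5*(-11)) - 72*sqrt(3) = -3476/15/(201 + 55) - 72*sqrt(3) = -3476/15/256 - 72*sqrt(3) = (1/256)*(-3476/15) - 72*sqrt(3) = -869/960 - 72*sqrt(3)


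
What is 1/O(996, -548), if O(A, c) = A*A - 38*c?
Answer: 1/1012840 ≈ 9.8732e-7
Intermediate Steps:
O(A, c) = A² - 38*c
1/O(996, -548) = 1/(996² - 38*(-548)) = 1/(992016 + 20824) = 1/1012840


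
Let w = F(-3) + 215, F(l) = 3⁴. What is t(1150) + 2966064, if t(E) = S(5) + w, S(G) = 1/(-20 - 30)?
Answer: 148317999/50 ≈ 2.9664e+6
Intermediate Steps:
F(l) = 81
w = 296 (w = 81 + 215 = 296)
S(G) = -1/50 (S(G) = 1/(-50) = -1/50)
t(E) = 14799/50 (t(E) = -1/50 + 296 = 14799/50)
t(1150) + 2966064 = 14799/50 + 2966064 = 148317999/50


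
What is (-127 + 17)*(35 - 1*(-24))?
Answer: -6490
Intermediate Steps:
(-127 + 17)*(35 - 1*(-24)) = -110*(35 + 24) = -110*59 = -6490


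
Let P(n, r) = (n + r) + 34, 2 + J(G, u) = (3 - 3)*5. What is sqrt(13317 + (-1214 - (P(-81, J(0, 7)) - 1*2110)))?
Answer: sqrt(14262) ≈ 119.42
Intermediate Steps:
J(G, u) = -2 (J(G, u) = -2 + (3 - 3)*5 = -2 + 0*5 = -2 + 0 = -2)
P(n, r) = 34 + n + r
sqrt(13317 + (-1214 - (P(-81, J(0, 7)) - 1*2110))) = sqrt(13317 + (-1214 - ((34 - 81 - 2) - 1*2110))) = sqrt(13317 + (-1214 - (-49 - 2110))) = sqrt(13317 + (-1214 - 1*(-2159))) = sqrt(13317 + (-1214 + 2159)) = sqrt(13317 + 945) = sqrt(14262)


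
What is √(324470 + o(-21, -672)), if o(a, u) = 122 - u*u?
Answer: 4*I*√7937 ≈ 356.36*I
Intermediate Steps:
o(a, u) = 122 - u²
√(324470 + o(-21, -672)) = √(324470 + (122 - 1*(-672)²)) = √(324470 + (122 - 1*451584)) = √(324470 + (122 - 451584)) = √(324470 - 451462) = √(-126992) = 4*I*√7937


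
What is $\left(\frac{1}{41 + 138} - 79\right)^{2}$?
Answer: $\frac{199939600}{32041} \approx 6240.1$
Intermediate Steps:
$\left(\frac{1}{41 + 138} - 79\right)^{2} = \left(\frac{1}{179} - 79\right)^{2} = \left(- \frac{14140}{179}\right)^{2} = \frac{199939600}{32041}$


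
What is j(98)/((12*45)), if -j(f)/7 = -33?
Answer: 77/180 ≈ 0.42778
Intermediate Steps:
j(f) = 231 (j(f) = -7*(-33) = 231)
j(98)/((12*45)) = 231/((12*45)) = 231/540 = 231*(1/540) = 77/180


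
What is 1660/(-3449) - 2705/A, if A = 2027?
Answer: -12694365/6991123 ≈ -1.8158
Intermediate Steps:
1660/(-3449) - 2705/A = 1660/(-3449) - 2705/2027 = 1660*(-1/3449) - 2705*1/2027 = -1660/3449 - 2705/2027 = -12694365/6991123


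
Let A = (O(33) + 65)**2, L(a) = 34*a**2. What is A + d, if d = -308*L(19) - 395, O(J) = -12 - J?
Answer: -3780387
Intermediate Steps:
A = 400 (A = ((-12 - 1*33) + 65)**2 = ((-12 - 33) + 65)**2 = (-45 + 65)**2 = 20**2 = 400)
d = -3780787 (d = -10472*19**2 - 395 = -10472*361 - 395 = -308*12274 - 395 = -3780392 - 395 = -3780787)
A + d = 400 - 3780787 = -3780387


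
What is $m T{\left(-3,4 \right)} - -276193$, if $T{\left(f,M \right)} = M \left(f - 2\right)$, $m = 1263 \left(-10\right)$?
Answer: $528793$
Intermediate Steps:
$m = -12630$
$T{\left(f,M \right)} = M \left(-2 + f\right)$
$m T{\left(-3,4 \right)} - -276193 = - 12630 \cdot 4 \left(-2 - 3\right) - -276193 = - 12630 \cdot 4 \left(-5\right) + 276193 = \left(-12630\right) \left(-20\right) + 276193 = 252600 + 276193 = 528793$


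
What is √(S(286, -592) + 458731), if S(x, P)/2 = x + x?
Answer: 5*√18395 ≈ 678.14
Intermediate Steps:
S(x, P) = 4*x (S(x, P) = 2*(x + x) = 2*(2*x) = 4*x)
√(S(286, -592) + 458731) = √(4*286 + 458731) = √(1144 + 458731) = √459875 = 5*√18395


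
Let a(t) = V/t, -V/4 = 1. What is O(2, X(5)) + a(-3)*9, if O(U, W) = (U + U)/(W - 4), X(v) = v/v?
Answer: 32/3 ≈ 10.667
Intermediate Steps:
V = -4 (V = -4*1 = -4)
a(t) = -4/t
X(v) = 1
O(U, W) = 2*U/(-4 + W) (O(U, W) = (2*U)/(-4 + W) = 2*U/(-4 + W))
O(2, X(5)) + a(-3)*9 = 2*2/(-4 + 1) - 4/(-3)*9 = 2*2/(-3) - 4*(-⅓)*9 = 2*2*(-⅓) + (4/3)*9 = -4/3 + 12 = 32/3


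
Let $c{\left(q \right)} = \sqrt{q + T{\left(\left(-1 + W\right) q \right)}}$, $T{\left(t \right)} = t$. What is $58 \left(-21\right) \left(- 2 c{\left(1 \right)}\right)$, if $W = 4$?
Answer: $4872$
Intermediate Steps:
$c{\left(q \right)} = 2 \sqrt{q}$ ($c{\left(q \right)} = \sqrt{q + \left(-1 + 4\right) q} = \sqrt{q + 3 q} = \sqrt{4 q} = 2 \sqrt{q}$)
$58 \left(-21\right) \left(- 2 c{\left(1 \right)}\right) = 58 \left(-21\right) \left(- 2 \cdot 2 \sqrt{1}\right) = - 1218 \left(- 2 \cdot 2 \cdot 1\right) = - 1218 \left(\left(-2\right) 2\right) = \left(-1218\right) \left(-4\right) = 4872$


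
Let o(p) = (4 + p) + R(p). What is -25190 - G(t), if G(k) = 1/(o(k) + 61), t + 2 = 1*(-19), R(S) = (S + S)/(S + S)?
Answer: -1133551/45 ≈ -25190.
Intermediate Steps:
R(S) = 1 (R(S) = (2*S)/((2*S)) = (2*S)*(1/(2*S)) = 1)
t = -21 (t = -2 + 1*(-19) = -2 - 19 = -21)
o(p) = 5 + p (o(p) = (4 + p) + 1 = 5 + p)
G(k) = 1/(66 + k) (G(k) = 1/((5 + k) + 61) = 1/(66 + k))
-25190 - G(t) = -25190 - 1/(66 - 21) = -25190 - 1/45 = -1133551/45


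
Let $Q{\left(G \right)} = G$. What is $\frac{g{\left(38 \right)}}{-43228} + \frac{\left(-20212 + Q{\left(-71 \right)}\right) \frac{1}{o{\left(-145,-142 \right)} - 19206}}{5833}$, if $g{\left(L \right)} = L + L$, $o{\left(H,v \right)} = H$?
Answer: $- \frac{1925414896}{1219833457081} \approx -0.0015784$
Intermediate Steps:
$g{\left(L \right)} = 2 L$
$\frac{g{\left(38 \right)}}{-43228} + \frac{\left(-20212 + Q{\left(-71 \right)}\right) \frac{1}{o{\left(-145,-142 \right)} - 19206}}{5833} = \frac{2 \cdot 38}{-43228} + \frac{\left(-20212 - 71\right) \frac{1}{-145 - 19206}}{5833} = 76 \left(- \frac{1}{43228}\right) + - \frac{20283}{-19351} \cdot \frac{1}{5833} = - \frac{19}{10807} + \left(-20283\right) \left(- \frac{1}{19351}\right) \frac{1}{5833} = - \frac{19}{10807} + \frac{20283}{19351} \cdot \frac{1}{5833} = - \frac{19}{10807} + \frac{20283}{112874383} = - \frac{1925414896}{1219833457081}$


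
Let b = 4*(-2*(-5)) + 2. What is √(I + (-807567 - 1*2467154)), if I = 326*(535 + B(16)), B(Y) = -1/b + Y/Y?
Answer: 2*I*√341774202/21 ≈ 1760.7*I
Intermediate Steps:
b = 42 (b = 4*10 + 2 = 40 + 2 = 42)
B(Y) = 41/42 (B(Y) = -1/42 + Y/Y = -1*1/42 + 1 = -1/42 + 1 = 41/42)
I = 3669293/21 (I = 326*(535 + 41/42) = 326*(22511/42) = 3669293/21 ≈ 1.7473e+5)
√(I + (-807567 - 1*2467154)) = √(3669293/21 + (-807567 - 1*2467154)) = √(3669293/21 + (-807567 - 2467154)) = √(3669293/21 - 3274721) = √(-65099848/21) = 2*I*√341774202/21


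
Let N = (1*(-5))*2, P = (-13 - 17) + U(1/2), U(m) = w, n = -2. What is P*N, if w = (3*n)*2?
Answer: 420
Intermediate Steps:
w = -12 (w = (3*(-2))*2 = -6*2 = -12)
U(m) = -12
P = -42 (P = (-13 - 17) - 12 = -30 - 12 = -42)
N = -10 (N = -5*2 = -10)
P*N = -42*(-10) = 420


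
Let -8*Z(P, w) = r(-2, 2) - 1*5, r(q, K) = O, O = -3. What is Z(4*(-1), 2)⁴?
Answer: 1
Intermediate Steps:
r(q, K) = -3
Z(P, w) = 1 (Z(P, w) = -(-3 - 1*5)/8 = -(-3 - 5)/8 = -⅛*(-8) = 1)
Z(4*(-1), 2)⁴ = 1⁴ = 1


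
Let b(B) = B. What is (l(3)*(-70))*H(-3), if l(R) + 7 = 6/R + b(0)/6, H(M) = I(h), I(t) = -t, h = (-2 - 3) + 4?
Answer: 350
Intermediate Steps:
h = -1 (h = -5 + 4 = -1)
H(M) = 1 (H(M) = -1*(-1) = 1)
l(R) = -7 + 6/R (l(R) = -7 + (6/R + 0/6) = -7 + (6/R + 0*(⅙)) = -7 + (6/R + 0) = -7 + 6/R)
(l(3)*(-70))*H(-3) = ((-7 + 6/3)*(-70))*1 = ((-7 + 6*(⅓))*(-70))*1 = ((-7 + 2)*(-70))*1 = -5*(-70)*1 = 350*1 = 350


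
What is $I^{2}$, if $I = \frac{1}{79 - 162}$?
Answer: $\frac{1}{6889} \approx 0.00014516$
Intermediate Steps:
$I = - \frac{1}{83}$ ($I = \frac{1}{-83} = - \frac{1}{83} \approx -0.012048$)
$I^{2} = \left(- \frac{1}{83}\right)^{2} = \frac{1}{6889}$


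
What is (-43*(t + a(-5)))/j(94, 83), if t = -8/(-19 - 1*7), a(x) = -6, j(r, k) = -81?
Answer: -3182/1053 ≈ -3.0218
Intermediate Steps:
t = 4/13 (t = -8/(-19 - 7) = -8/(-26) = -8*(-1/26) = 4/13 ≈ 0.30769)
(-43*(t + a(-5)))/j(94, 83) = -43*(4/13 - 6)/(-81) = -43*(-74/13)*(-1/81) = (3182/13)*(-1/81) = -3182/1053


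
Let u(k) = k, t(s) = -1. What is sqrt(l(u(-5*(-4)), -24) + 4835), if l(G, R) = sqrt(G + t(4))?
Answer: sqrt(4835 + sqrt(19)) ≈ 69.566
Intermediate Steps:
l(G, R) = sqrt(-1 + G) (l(G, R) = sqrt(G - 1) = sqrt(-1 + G))
sqrt(l(u(-5*(-4)), -24) + 4835) = sqrt(sqrt(-1 - 5*(-4)) + 4835) = sqrt(sqrt(-1 + 20) + 4835) = sqrt(sqrt(19) + 4835) = sqrt(4835 + sqrt(19))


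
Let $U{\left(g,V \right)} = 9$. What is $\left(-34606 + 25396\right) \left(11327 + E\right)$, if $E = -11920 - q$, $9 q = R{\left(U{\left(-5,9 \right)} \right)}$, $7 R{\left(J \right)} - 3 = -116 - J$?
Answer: $\frac{114317590}{21} \approx 5.4437 \cdot 10^{6}$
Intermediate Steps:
$R{\left(J \right)} = - \frac{113}{7} - \frac{J}{7}$ ($R{\left(J \right)} = \frac{3}{7} + \frac{-116 - J}{7} = \frac{3}{7} - \left(\frac{116}{7} + \frac{J}{7}\right) = - \frac{113}{7} - \frac{J}{7}$)
$q = - \frac{122}{63}$ ($q = \frac{- \frac{113}{7} - \frac{9}{7}}{9} = \frac{1}{9} \left(- \frac{122}{7}\right) = - \frac{122}{63} \approx -1.9365$)
$E = - \frac{750838}{63}$ ($E = -11920 - - \frac{122}{63} = -11920 + \frac{122}{63} = - \frac{750838}{63} \approx -11918.0$)
$\left(-34606 + 25396\right) \left(11327 + E\right) = \left(-34606 + 25396\right) \left(11327 - \frac{750838}{63}\right) = \left(-9210\right) \left(- \frac{37237}{63}\right) = \frac{114317590}{21}$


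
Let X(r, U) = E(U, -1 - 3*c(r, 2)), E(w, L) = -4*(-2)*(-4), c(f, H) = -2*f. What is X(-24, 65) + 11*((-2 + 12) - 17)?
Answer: -109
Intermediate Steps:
E(w, L) = -32 (E(w, L) = 8*(-4) = -32)
X(r, U) = -32
X(-24, 65) + 11*((-2 + 12) - 17) = -32 + 11*((-2 + 12) - 17) = -32 + 11*(10 - 17) = -32 + 11*(-7) = -32 - 77 = -109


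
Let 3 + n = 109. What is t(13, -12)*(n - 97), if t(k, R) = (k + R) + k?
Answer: 126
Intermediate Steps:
n = 106 (n = -3 + 109 = 106)
t(k, R) = R + 2*k (t(k, R) = (R + k) + k = R + 2*k)
t(13, -12)*(n - 97) = (-12 + 2*13)*(106 - 97) = (-12 + 26)*9 = 14*9 = 126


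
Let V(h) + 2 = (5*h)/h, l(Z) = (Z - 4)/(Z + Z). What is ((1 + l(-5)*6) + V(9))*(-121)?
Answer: -5687/5 ≈ -1137.4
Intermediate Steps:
l(Z) = (-4 + Z)/(2*Z) (l(Z) = (-4 + Z)/((2*Z)) = (-4 + Z)*(1/(2*Z)) = (-4 + Z)/(2*Z))
V(h) = 3 (V(h) = -2 + (5*h)/h = -2 + 5 = 3)
((1 + l(-5)*6) + V(9))*(-121) = ((1 + ((1/2)*(-4 - 5)/(-5))*6) + 3)*(-121) = ((1 + ((1/2)*(-1/5)*(-9))*6) + 3)*(-121) = ((1 + (9/10)*6) + 3)*(-121) = ((1 + 27/5) + 3)*(-121) = (32/5 + 3)*(-121) = (47/5)*(-121) = -5687/5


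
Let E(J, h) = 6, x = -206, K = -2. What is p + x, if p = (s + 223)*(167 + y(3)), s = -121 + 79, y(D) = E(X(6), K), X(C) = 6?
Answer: 31107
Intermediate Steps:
y(D) = 6
s = -42
p = 31313 (p = (-42 + 223)*(167 + 6) = 181*173 = 31313)
p + x = 31313 - 206 = 31107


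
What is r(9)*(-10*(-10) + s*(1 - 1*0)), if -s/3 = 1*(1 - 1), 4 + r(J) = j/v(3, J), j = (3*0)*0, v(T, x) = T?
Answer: -400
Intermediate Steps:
j = 0 (j = 0*0 = 0)
r(J) = -4 (r(J) = -4 + 0/3 = -4 + 0*(1/3) = -4 + 0 = -4)
s = 0 (s = -3*(1 - 1) = -3*0 = 0)
r(9)*(-10*(-10) + s*(1 - 1*0)) = -4*(-10*(-10) + 0*(1 - 1*0)) = -4*(100 + 0*(1 + 0)) = -4*(100 + 0*1) = -4*(100 + 0) = -4*100 = -400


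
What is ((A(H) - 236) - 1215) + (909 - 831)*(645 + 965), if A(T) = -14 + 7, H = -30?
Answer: 124122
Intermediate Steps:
A(T) = -7
((A(H) - 236) - 1215) + (909 - 831)*(645 + 965) = ((-7 - 236) - 1215) + (909 - 831)*(645 + 965) = (-243 - 1215) + 78*1610 = -1458 + 125580 = 124122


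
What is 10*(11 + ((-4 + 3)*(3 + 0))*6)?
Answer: -70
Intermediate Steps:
10*(11 + ((-4 + 3)*(3 + 0))*6) = 10*(11 - 1*3*6) = 10*(11 - 3*6) = 10*(11 - 18) = 10*(-7) = -70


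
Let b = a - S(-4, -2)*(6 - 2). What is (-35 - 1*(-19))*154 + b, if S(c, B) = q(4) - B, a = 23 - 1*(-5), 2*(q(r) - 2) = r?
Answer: -2460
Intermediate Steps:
q(r) = 2 + r/2
a = 28 (a = 23 + 5 = 28)
S(c, B) = 4 - B (S(c, B) = (2 + (½)*4) - B = (2 + 2) - B = 4 - B)
b = 4 (b = 28 - (4 - 1*(-2))*(6 - 2) = 28 - (4 + 2)*4 = 28 - 6*4 = 28 - 1*24 = 28 - 24 = 4)
(-35 - 1*(-19))*154 + b = (-35 - 1*(-19))*154 + 4 = (-35 + 19)*154 + 4 = -16*154 + 4 = -2464 + 4 = -2460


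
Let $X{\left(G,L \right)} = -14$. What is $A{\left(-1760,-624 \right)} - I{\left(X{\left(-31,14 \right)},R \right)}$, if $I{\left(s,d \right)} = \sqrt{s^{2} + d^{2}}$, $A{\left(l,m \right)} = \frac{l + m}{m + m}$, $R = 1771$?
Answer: $\frac{149}{78} - 7 \sqrt{64013} \approx -1769.1$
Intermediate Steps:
$A{\left(l,m \right)} = \frac{l + m}{2 m}$
$I{\left(s,d \right)} = \sqrt{d^{2} + s^{2}}$
$A{\left(-1760,-624 \right)} - I{\left(X{\left(-31,14 \right)},R \right)} = \frac{-1760 - 624}{2 \left(-624\right)} - \sqrt{1771^{2} + \left(-14\right)^{2}} = \frac{1}{2} \left(- \frac{1}{624}\right) \left(-2384\right) - \sqrt{3136441 + 196} = \frac{149}{78} - \sqrt{3136637} = \frac{149}{78} - 7 \sqrt{64013}$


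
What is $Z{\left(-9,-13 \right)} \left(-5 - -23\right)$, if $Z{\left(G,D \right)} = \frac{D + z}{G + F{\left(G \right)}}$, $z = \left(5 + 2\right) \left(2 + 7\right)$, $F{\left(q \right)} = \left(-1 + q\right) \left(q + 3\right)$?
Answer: $\frac{300}{17} \approx 17.647$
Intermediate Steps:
$F{\left(q \right)} = \left(-1 + q\right) \left(3 + q\right)$
$z = 63$ ($z = 7 \cdot 9 = 63$)
$Z{\left(G,D \right)} = \frac{63 + D}{-3 + G^{2} + 3 G}$ ($Z{\left(G,D \right)} = \frac{D + 63}{G + \left(-3 + G^{2} + 2 G\right)} = \frac{63 + D}{-3 + G^{2} + 3 G}$)
$Z{\left(-9,-13 \right)} \left(-5 - -23\right) = \frac{63 - 13}{-3 + \left(-9\right)^{2} + 3 \left(-9\right)} \left(-5 - -23\right) = \frac{1}{-3 + 81 - 27} \cdot 50 \left(-5 + 23\right) = \frac{1}{51} \cdot 50 \cdot 18 = \frac{50}{51} \cdot 18 = \frac{300}{17}$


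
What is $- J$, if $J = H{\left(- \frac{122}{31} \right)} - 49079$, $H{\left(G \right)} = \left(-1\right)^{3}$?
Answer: $49080$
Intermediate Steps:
$H{\left(G \right)} = -1$
$J = -49080$ ($J = -1 - 49079 = -49080$)
$- J = \left(-1\right) \left(-49080\right) = 49080$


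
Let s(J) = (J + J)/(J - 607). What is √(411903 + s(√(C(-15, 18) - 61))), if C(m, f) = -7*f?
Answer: √((250025121 - 411905*I*√187)/(607 - I*√187)) ≈ 641.8 - 0.e-5*I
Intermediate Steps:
s(J) = 2*J/(-607 + J) (s(J) = (2*J)/(-607 + J) = 2*J/(-607 + J))
√(411903 + s(√(C(-15, 18) - 61))) = √(411903 + 2*√(-7*18 - 61)/(-607 + √(-7*18 - 61))) = √(411903 + 2*√(-126 - 61)/(-607 + √(-126 - 61))) = √(411903 + 2*√(-187)/(-607 + √(-187))) = √(411903 + 2*(I*√187)/(-607 + I*√187)) = √(411903 + 2*I*√187/(-607 + I*√187))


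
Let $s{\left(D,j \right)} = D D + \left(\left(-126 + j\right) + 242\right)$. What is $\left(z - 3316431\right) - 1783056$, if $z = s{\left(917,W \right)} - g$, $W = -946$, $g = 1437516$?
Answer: $-5696944$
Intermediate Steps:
$s{\left(D,j \right)} = 116 + j + D^{2}$ ($s{\left(D,j \right)} = D^{2} + \left(116 + j\right) = 116 + j + D^{2}$)
$z = -597457$ ($z = \left(116 - 946 + 917^{2}\right) - 1437516 = \left(116 - 946 + 840889\right) - 1437516 = 840059 - 1437516 = -597457$)
$\left(z - 3316431\right) - 1783056 = \left(-597457 - 3316431\right) - 1783056 = -3913888 - 1783056 = -5696944$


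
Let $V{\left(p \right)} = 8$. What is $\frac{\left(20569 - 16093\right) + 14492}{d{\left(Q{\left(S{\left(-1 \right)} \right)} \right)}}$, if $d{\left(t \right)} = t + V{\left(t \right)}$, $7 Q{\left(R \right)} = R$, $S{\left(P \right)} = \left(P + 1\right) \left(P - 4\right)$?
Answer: $2371$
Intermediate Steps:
$S{\left(P \right)} = \left(1 + P\right) \left(-4 + P\right)$
$Q{\left(R \right)} = \frac{R}{7}$
$d{\left(t \right)} = 8 + t$ ($d{\left(t \right)} = t + 8 = 8 + t$)
$\frac{\left(20569 - 16093\right) + 14492}{d{\left(Q{\left(S{\left(-1 \right)} \right)} \right)}} = \frac{\left(20569 - 16093\right) + 14492}{8 + \frac{-4 + \left(-1\right)^{2} - -3}{7}} = \frac{4476 + 14492}{8 + \frac{-4 + 1 + 3}{7}} = \frac{18968}{8 + \frac{1}{7} \cdot 0} = \frac{18968}{8 + 0} = \frac{18968}{8} = 18968 \cdot \frac{1}{8} = 2371$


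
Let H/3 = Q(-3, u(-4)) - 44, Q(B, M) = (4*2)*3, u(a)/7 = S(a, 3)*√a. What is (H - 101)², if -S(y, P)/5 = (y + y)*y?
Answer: 25921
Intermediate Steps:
S(y, P) = -10*y² (S(y, P) = -5*(y + y)*y = -5*2*y*y = -10*y²)
u(a) = -70*a^(5/2) (u(a) = 7*((-10*a²)*√a) = 7*(-10*a^(5/2)) = -70*a^(5/2))
Q(B, M) = 24 (Q(B, M) = 8*3 = 24)
H = -60 (H = 3*(24 - 44) = 3*(-20) = -60)
(H - 101)² = (-60 - 101)² = (-161)² = 25921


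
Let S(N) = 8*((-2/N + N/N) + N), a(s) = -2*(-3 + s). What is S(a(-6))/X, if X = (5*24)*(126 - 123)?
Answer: 34/81 ≈ 0.41975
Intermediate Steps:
a(s) = 6 - 2*s
S(N) = 8 - 16/N + 8*N (S(N) = 8*((-2/N + 1) + N) = 8*((1 - 2/N) + N) = 8*(1 + N - 2/N) = 8 - 16/N + 8*N)
X = 360 (X = 120*3 = 360)
S(a(-6))/X = (8 - 16/(6 - 2*(-6)) + 8*(6 - 2*(-6)))/360 = (8 - 16/(6 + 12) + 8*(6 + 12))*(1/360) = (8 - 16/18 + 8*18)*(1/360) = (8 - 16*1/18 + 144)*(1/360) = (8 - 8/9 + 144)*(1/360) = (1360/9)*(1/360) = 34/81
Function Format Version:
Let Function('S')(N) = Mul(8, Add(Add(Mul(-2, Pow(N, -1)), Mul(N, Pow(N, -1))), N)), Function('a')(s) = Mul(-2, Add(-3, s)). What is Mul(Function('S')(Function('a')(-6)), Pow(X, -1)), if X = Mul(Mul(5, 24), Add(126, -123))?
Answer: Rational(34, 81) ≈ 0.41975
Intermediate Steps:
Function('a')(s) = Add(6, Mul(-2, s))
Function('S')(N) = Add(8, Mul(-16, Pow(N, -1)), Mul(8, N)) (Function('S')(N) = Mul(8, Add(Add(Mul(-2, Pow(N, -1)), 1), N)) = Mul(8, Add(Add(1, Mul(-2, Pow(N, -1))), N)) = Mul(8, Add(1, N, Mul(-2, Pow(N, -1)))) = Add(8, Mul(-16, Pow(N, -1)), Mul(8, N)))
X = 360 (X = Mul(120, 3) = 360)
Mul(Function('S')(Function('a')(-6)), Pow(X, -1)) = Mul(Add(8, Mul(-16, Pow(Add(6, Mul(-2, -6)), -1)), Mul(8, Add(6, Mul(-2, -6)))), Pow(360, -1)) = Mul(Add(8, Mul(-16, Pow(Add(6, 12), -1)), Mul(8, Add(6, 12))), Rational(1, 360)) = Mul(Add(8, Mul(-16, Pow(18, -1)), Mul(8, 18)), Rational(1, 360)) = Mul(Add(8, Mul(-16, Rational(1, 18)), 144), Rational(1, 360)) = Mul(Add(8, Rational(-8, 9), 144), Rational(1, 360)) = Mul(Rational(1360, 9), Rational(1, 360)) = Rational(34, 81)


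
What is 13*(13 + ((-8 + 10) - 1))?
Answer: 182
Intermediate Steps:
13*(13 + ((-8 + 10) - 1)) = 13*(13 + (2 - 1)) = 13*(13 + 1) = 13*14 = 182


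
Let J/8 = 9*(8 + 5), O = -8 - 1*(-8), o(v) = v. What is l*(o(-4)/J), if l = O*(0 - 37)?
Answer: 0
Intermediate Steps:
O = 0 (O = -8 + 8 = 0)
l = 0 (l = 0*(0 - 37) = 0*(-37) = 0)
J = 936 (J = 8*(9*(8 + 5)) = 8*(9*13) = 8*117 = 936)
l*(o(-4)/J) = 0*(-4/936) = 0*(-4*1/936) = 0*(-1/234) = 0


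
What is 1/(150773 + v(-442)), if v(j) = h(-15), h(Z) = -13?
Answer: 1/150760 ≈ 6.6331e-6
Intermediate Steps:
v(j) = -13
1/(150773 + v(-442)) = 1/(150773 - 13) = 1/150760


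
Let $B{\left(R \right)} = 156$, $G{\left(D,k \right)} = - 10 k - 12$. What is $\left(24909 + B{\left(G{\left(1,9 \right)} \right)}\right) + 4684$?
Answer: $29749$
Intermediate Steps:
$G{\left(D,k \right)} = -12 - 10 k$
$\left(24909 + B{\left(G{\left(1,9 \right)} \right)}\right) + 4684 = \left(24909 + 156\right) + 4684 = 25065 + 4684 = 29749$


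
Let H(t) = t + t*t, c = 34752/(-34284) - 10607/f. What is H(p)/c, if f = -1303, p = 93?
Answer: 32543589882/26530711 ≈ 1226.6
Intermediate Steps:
c = 26530711/3722671 (c = 34752/(-34284) - 10607/(-1303) = 34752*(-1/34284) - 10607*(-1/1303) = -2896/2857 + 10607/1303 = 26530711/3722671 ≈ 7.1268)
H(t) = t + t**2
H(p)/c = (93*(1 + 93))/(26530711/3722671) = (93*94)*(3722671/26530711) = 8742*(3722671/26530711) = 32543589882/26530711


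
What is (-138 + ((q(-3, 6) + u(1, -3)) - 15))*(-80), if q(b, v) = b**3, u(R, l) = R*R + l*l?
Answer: 13600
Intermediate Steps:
u(R, l) = R**2 + l**2
(-138 + ((q(-3, 6) + u(1, -3)) - 15))*(-80) = (-138 + (((-3)**3 + (1**2 + (-3)**2)) - 15))*(-80) = (-138 + ((-27 + (1 + 9)) - 15))*(-80) = (-138 + ((-27 + 10) - 15))*(-80) = (-138 + (-17 - 15))*(-80) = (-138 - 32)*(-80) = -170*(-80) = 13600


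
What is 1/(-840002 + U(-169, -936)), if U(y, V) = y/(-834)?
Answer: -834/700561499 ≈ -1.1905e-6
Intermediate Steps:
U(y, V) = -y/834 (U(y, V) = y*(-1/834) = -y/834)
1/(-840002 + U(-169, -936)) = 1/(-840002 - 1/834*(-169)) = 1/(-840002 + 169/834) = 1/(-700561499/834) = -834/700561499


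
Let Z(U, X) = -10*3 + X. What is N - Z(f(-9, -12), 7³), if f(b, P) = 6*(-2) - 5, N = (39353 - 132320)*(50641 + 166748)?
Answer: -20210003476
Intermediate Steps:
N = -20210003163 (N = -92967*217389 = -20210003163)
f(b, P) = -17 (f(b, P) = -12 - 5 = -17)
Z(U, X) = -30 + X
N - Z(f(-9, -12), 7³) = -20210003163 - (-30 + 7³) = -20210003163 - (-30 + 343) = -20210003163 - 1*313 = -20210003163 - 313 = -20210003476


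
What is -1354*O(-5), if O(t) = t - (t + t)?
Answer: -6770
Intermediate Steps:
O(t) = -t (O(t) = t - 2*t = -t)
-1354*O(-5) = -(-1354)*(-5) = -1354*5 = -6770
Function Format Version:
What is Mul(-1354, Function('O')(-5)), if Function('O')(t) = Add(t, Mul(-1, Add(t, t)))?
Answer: -6770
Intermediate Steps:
Function('O')(t) = Mul(-1, t) (Function('O')(t) = Add(t, Mul(-1, Mul(2, t))) = Add(t, Mul(-2, t)) = Mul(-1, t))
Mul(-1354, Function('O')(-5)) = Mul(-1354, Mul(-1, -5)) = Mul(-1354, 5) = -6770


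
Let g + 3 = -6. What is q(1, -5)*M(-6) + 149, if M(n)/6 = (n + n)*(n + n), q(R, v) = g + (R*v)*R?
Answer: -11947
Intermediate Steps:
g = -9 (g = -3 - 6 = -9)
q(R, v) = -9 + v*R² (q(R, v) = -9 + (R*v)*R = -9 + v*R²)
M(n) = 24*n² (M(n) = 6*((n + n)*(n + n)) = 6*((2*n)*(2*n)) = 6*(4*n²) = 24*n²)
q(1, -5)*M(-6) + 149 = (-9 - 5*1²)*(24*(-6)²) + 149 = (-9 - 5*1)*(24*36) + 149 = (-9 - 5)*864 + 149 = -14*864 + 149 = -12096 + 149 = -11947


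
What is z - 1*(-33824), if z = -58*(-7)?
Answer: 34230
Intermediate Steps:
z = 406
z - 1*(-33824) = 406 - 1*(-33824) = 406 + 33824 = 34230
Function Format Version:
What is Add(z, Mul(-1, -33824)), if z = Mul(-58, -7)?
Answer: 34230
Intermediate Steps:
z = 406
Add(z, Mul(-1, -33824)) = Add(406, Mul(-1, -33824)) = Add(406, 33824) = 34230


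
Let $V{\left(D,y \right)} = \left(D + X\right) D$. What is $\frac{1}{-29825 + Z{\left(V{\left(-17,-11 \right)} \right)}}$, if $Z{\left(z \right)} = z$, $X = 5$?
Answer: $- \frac{1}{29621} \approx -3.376 \cdot 10^{-5}$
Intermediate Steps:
$V{\left(D,y \right)} = D \left(5 + D\right)$ ($V{\left(D,y \right)} = \left(D + 5\right) D = \left(5 + D\right) D = D \left(5 + D\right)$)
$\frac{1}{-29825 + Z{\left(V{\left(-17,-11 \right)} \right)}} = \frac{1}{-29825 - 17 \left(5 - 17\right)} = \frac{1}{-29825 - -204} = \frac{1}{-29825 + 204} = \frac{1}{-29621} = - \frac{1}{29621}$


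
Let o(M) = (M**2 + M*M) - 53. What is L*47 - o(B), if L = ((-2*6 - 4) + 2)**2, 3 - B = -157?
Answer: -41935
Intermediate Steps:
B = 160 (B = 3 - 1*(-157) = 3 + 157 = 160)
o(M) = -53 + 2*M**2 (o(M) = (M**2 + M**2) - 53 = 2*M**2 - 53 = -53 + 2*M**2)
L = 196 (L = ((-12 - 4) + 2)**2 = (-16 + 2)**2 = (-14)**2 = 196)
L*47 - o(B) = 196*47 - (-53 + 2*160**2) = 9212 - (-53 + 2*25600) = 9212 - (-53 + 51200) = 9212 - 1*51147 = 9212 - 51147 = -41935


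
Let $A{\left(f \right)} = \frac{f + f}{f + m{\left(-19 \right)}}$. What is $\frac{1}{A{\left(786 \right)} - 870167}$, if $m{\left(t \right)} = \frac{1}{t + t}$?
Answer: $- \frac{29867}{25989218053} \approx -1.1492 \cdot 10^{-6}$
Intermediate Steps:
$m{\left(t \right)} = \frac{1}{2 t}$
$A{\left(f \right)} = \frac{2 f}{- \frac{1}{38} + f}$ ($A{\left(f \right)} = \frac{f + f}{f + \frac{1}{2 \left(-19\right)}} = \frac{2 f}{f + \frac{1}{2} \left(- \frac{1}{19}\right)} = \frac{2 f}{f - \frac{1}{38}} = \frac{2 f}{- \frac{1}{38} + f}$)
$\frac{1}{A{\left(786 \right)} - 870167} = \frac{1}{76 \cdot 786 \frac{1}{-1 + 38 \cdot 786} - 870167} = \frac{1}{76 \cdot 786 \frac{1}{-1 + 29868} - 870167} = \frac{1}{76 \cdot 786 \cdot \frac{1}{29867} - 870167} = \frac{1}{\frac{59736}{29867} - 870167} = \frac{1}{- \frac{25989218053}{29867}} = - \frac{29867}{25989218053}$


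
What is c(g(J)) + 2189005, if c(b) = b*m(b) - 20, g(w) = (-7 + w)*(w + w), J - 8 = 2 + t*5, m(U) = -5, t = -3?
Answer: 2188385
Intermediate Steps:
J = -5 (J = 8 + (2 - 3*5) = 8 + (2 - 15) = 8 - 13 = -5)
g(w) = 2*w*(-7 + w) (g(w) = (-7 + w)*(2*w) = 2*w*(-7 + w))
c(b) = -20 - 5*b (c(b) = b*(-5) - 20 = -5*b - 20 = -20 - 5*b)
c(g(J)) + 2189005 = (-20 - 10*(-5)*(-7 - 5)) + 2189005 = (-20 - 10*(-5)*(-12)) + 2189005 = (-20 - 5*120) + 2189005 = (-20 - 600) + 2189005 = -620 + 2189005 = 2188385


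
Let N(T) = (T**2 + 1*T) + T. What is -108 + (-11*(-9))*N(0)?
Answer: -108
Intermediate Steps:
N(T) = T**2 + 2*T (N(T) = (T**2 + T) + T = (T + T**2) + T = T**2 + 2*T)
-108 + (-11*(-9))*N(0) = -108 + (-11*(-9))*(0*(2 + 0)) = -108 + 99*(0*2) = -108 + 99*0 = -108 + 0 = -108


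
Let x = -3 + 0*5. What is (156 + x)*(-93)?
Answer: -14229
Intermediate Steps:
x = -3 (x = -3 + 0 = -3)
(156 + x)*(-93) = (156 - 3)*(-93) = 153*(-93) = -14229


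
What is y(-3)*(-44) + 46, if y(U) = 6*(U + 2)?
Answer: 310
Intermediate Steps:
y(U) = 12 + 6*U (y(U) = 6*(2 + U) = 12 + 6*U)
y(-3)*(-44) + 46 = (12 + 6*(-3))*(-44) + 46 = (12 - 18)*(-44) + 46 = -6*(-44) + 46 = 264 + 46 = 310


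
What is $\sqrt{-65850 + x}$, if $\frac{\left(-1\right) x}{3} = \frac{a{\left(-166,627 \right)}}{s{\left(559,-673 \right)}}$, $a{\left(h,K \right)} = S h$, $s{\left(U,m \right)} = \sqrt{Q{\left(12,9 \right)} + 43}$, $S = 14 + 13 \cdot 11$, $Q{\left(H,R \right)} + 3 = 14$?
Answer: $\frac{\sqrt{-592650 + 39093 \sqrt{6}}}{3} \approx 234.97 i$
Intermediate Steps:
$Q{\left(H,R \right)} = 11$ ($Q{\left(H,R \right)} = -3 + 14 = 11$)
$S = 157$ ($S = 14 + 143 = 157$)
$s{\left(U,m \right)} = 3 \sqrt{6}$ ($s{\left(U,m \right)} = \sqrt{11 + 43} = \sqrt{54} = 3 \sqrt{6}$)
$a{\left(h,K \right)} = 157 h$
$x = \frac{13031 \sqrt{6}}{3}$ ($x = - 3 \frac{157 \left(-166\right)}{3 \sqrt{6}} = - 3 \left(- 26062 \frac{\sqrt{6}}{18}\right) = - 3 \left(- \frac{13031 \sqrt{6}}{9}\right) = \frac{13031 \sqrt{6}}{3} \approx 10640.0$)
$\sqrt{-65850 + x} = \sqrt{-65850 + \frac{13031 \sqrt{6}}{3}}$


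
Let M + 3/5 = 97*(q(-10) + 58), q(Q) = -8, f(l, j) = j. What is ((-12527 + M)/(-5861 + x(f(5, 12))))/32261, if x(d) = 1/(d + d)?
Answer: 921312/22689645215 ≈ 4.0605e-5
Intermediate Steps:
x(d) = 1/(2*d)
M = 24247/5 (M = -⅗ + 97*(-8 + 58) = -⅗ + 97*50 = -⅗ + 4850 = 24247/5 ≈ 4849.4)
((-12527 + M)/(-5861 + x(f(5, 12))))/32261 = ((-12527 + 24247/5)/(-5861 + (½)/12))/32261 = -38388/(5*(-5861 + (½)*(1/12)))*(1/32261) = -38388/(5*(-5861 + 1/24))*(1/32261) = -38388/(5*(-140663/24))*(1/32261) = -38388/5*(-24/140663)*(1/32261) = (921312/703315)*(1/32261) = 921312/22689645215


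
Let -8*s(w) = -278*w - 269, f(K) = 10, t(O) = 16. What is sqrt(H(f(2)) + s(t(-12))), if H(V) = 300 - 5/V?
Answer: sqrt(14226)/4 ≈ 29.818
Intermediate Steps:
s(w) = 269/8 + 139*w/4 (s(w) = -(-278*w - 269)/8 = -(-269 - 278*w)/8 = 269/8 + 139*w/4)
H(V) = 300 - 5/V
sqrt(H(f(2)) + s(t(-12))) = sqrt((300 - 5/10) + (269/8 + (139/4)*16)) = sqrt((300 - 5*1/10) + (269/8 + 556)) = sqrt((300 - 1/2) + 4717/8) = sqrt(599/2 + 4717/8) = sqrt(7113/8) = sqrt(14226)/4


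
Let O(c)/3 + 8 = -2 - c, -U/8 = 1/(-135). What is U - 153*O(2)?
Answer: 743588/135 ≈ 5508.1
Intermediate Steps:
U = 8/135 (U = -8/(-135) = -8*(-1/135) = 8/135 ≈ 0.059259)
O(c) = -30 - 3*c (O(c) = -24 + 3*(-2 - c) = -24 + (-6 - 3*c) = -30 - 3*c)
U - 153*O(2) = 8/135 - 153*(-30 - 3*2) = 8/135 - 153*(-30 - 6) = 8/135 - 153*(-36) = 8/135 + 5508 = 743588/135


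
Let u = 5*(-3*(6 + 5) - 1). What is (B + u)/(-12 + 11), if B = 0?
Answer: 170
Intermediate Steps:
u = -170 (u = 5*(-3*11 - 1) = 5*(-33 - 1) = 5*(-34) = -170)
(B + u)/(-12 + 11) = (0 - 170)/(-12 + 11) = -170/(-1) = -170*(-1) = 170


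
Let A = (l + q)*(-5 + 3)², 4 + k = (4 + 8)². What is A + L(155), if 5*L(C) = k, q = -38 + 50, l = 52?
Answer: 284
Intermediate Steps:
q = 12
k = 140 (k = -4 + (4 + 8)² = -4 + 12² = -4 + 144 = 140)
A = 256 (A = (52 + 12)*(-5 + 3)² = 64*(-2)² = 64*4 = 256)
L(C) = 28 (L(C) = (⅕)*140 = 28)
A + L(155) = 256 + 28 = 284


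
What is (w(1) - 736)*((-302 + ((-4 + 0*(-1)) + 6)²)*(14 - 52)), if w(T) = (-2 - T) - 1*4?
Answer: -8413732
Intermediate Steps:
w(T) = -6 - T (w(T) = (-2 - T) - 4 = -6 - T)
(w(1) - 736)*((-302 + ((-4 + 0*(-1)) + 6)²)*(14 - 52)) = ((-6 - 1*1) - 736)*((-302 + ((-4 + 0*(-1)) + 6)²)*(14 - 52)) = ((-6 - 1) - 736)*((-302 + ((-4 + 0) + 6)²)*(-38)) = (-7 - 736)*((-302 + (-4 + 6)²)*(-38)) = -743*(-302 + 2²)*(-38) = -743*(-302 + 4)*(-38) = -(-221414)*(-38) = -743*11324 = -8413732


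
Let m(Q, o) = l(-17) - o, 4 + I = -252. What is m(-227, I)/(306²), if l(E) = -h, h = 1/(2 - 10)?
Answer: 683/249696 ≈ 0.0027353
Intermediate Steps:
I = -256 (I = -4 - 252 = -256)
h = -⅛ (h = 1/(-8) = -⅛ ≈ -0.12500)
l(E) = ⅛ (l(E) = -1*(-⅛) = ⅛)
m(Q, o) = ⅛ - o
m(-227, I)/(306²) = (⅛ - 1*(-256))/(306²) = (⅛ + 256)/93636 = (2049/8)*(1/93636) = 683/249696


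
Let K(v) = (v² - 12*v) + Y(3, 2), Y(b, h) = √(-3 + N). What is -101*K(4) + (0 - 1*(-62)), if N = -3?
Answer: 3294 - 101*I*√6 ≈ 3294.0 - 247.4*I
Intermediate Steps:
Y(b, h) = I*√6 (Y(b, h) = √(-3 - 3) = √(-6) = I*√6)
K(v) = v² - 12*v + I*√6 (K(v) = (v² - 12*v) + I*√6 = v² - 12*v + I*√6)
-101*K(4) + (0 - 1*(-62)) = -101*(4² - 12*4 + I*√6) + (0 - 1*(-62)) = -101*(16 - 48 + I*√6) + (0 + 62) = -101*(-32 + I*√6) + 62 = (3232 - 101*I*√6) + 62 = 3294 - 101*I*√6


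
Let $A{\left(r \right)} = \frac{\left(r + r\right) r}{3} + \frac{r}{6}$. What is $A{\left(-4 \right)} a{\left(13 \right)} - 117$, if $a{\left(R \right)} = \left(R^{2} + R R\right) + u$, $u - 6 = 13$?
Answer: $3453$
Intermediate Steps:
$u = 19$ ($u = 6 + 13 = 19$)
$A{\left(r \right)} = \frac{r}{6} + \frac{2 r^{2}}{3}$ ($A{\left(r \right)} = 2 r r \frac{1}{3} + r \frac{1}{6} = 2 r^{2} \cdot \frac{1}{3} + \frac{r}{6} = \frac{2 r^{2}}{3} + \frac{r}{6} = \frac{r}{6} + \frac{2 r^{2}}{3}$)
$a{\left(R \right)} = 19 + 2 R^{2}$ ($a{\left(R \right)} = \left(R^{2} + R R\right) + 19 = \left(R^{2} + R^{2}\right) + 19 = 2 R^{2} + 19 = 19 + 2 R^{2}$)
$A{\left(-4 \right)} a{\left(13 \right)} - 117 = \frac{1}{6} \left(-4\right) \left(1 + 4 \left(-4\right)\right) \left(19 + 2 \cdot 13^{2}\right) - 117 = \frac{1}{6} \left(-4\right) \left(1 - 16\right) \left(19 + 2 \cdot 169\right) - 117 = \frac{1}{6} \left(-4\right) \left(-15\right) \left(19 + 338\right) - 117 = 10 \cdot 357 - 117 = 3570 - 117 = 3453$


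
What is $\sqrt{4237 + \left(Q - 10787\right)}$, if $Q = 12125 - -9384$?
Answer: $\sqrt{14959} \approx 122.31$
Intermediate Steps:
$Q = 21509$ ($Q = 12125 + 9384 = 21509$)
$\sqrt{4237 + \left(Q - 10787\right)} = \sqrt{4237 + \left(21509 - 10787\right)} = \sqrt{4237 + 10722} = \sqrt{14959}$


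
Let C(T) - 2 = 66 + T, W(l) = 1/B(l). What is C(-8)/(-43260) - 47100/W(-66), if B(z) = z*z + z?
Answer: -145684539001/721 ≈ -2.0206e+8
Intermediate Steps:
B(z) = z + z**2 (B(z) = z**2 + z = z + z**2)
W(l) = 1/(l*(1 + l))
C(T) = 68 + T (C(T) = 2 + (66 + T) = 68 + T)
C(-8)/(-43260) - 47100/W(-66) = (68 - 8)/(-43260) - 47100/(1/((-66)*(1 - 66))) = 60*(-1/43260) - 47100/((-1/66/(-65))) = -1/721 - 47100/((-1/66*(-1/65))) = -1/721 - 47100/1/4290 = -1/721 - 47100*4290 = -1/721 - 202059000 = -145684539001/721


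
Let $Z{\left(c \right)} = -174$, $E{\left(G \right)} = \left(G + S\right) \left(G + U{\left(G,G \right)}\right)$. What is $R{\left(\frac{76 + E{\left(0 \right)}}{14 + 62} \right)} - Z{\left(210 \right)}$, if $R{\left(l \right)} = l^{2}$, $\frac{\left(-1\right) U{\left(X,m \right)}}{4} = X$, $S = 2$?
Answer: $175$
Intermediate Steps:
$U{\left(X,m \right)} = - 4 X$
$E{\left(G \right)} = - 3 G \left(2 + G\right)$ ($E{\left(G \right)} = \left(G + 2\right) \left(G - 4 G\right) = \left(2 + G\right) \left(- 3 G\right) = - 3 G \left(2 + G\right)$)
$R{\left(\frac{76 + E{\left(0 \right)}}{14 + 62} \right)} - Z{\left(210 \right)} = \left(\frac{76 + 3 \cdot 0 \left(-2 - 0\right)}{14 + 62}\right)^{2} - -174 = \left(\frac{76 + 3 \cdot 0 \left(-2 + 0\right)}{76}\right)^{2} + 174 = \left(\left(76 + 3 \cdot 0 \left(-2\right)\right) \frac{1}{76}\right)^{2} + 174 = \left(\left(76 + 0\right) \frac{1}{76}\right)^{2} + 174 = \left(76 \cdot \frac{1}{76}\right)^{2} + 174 = 1^{2} + 174 = 1 + 174 = 175$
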